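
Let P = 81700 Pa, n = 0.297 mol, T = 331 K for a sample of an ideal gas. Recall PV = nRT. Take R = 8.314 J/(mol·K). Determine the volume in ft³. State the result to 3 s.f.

From the ideal-gas law: V = nRT/P.
P = 81700 Pa; n = 0.297 mol; T = 331 K; R = 8.314 J/(mol·K).
V = 0.01000 m³
0.01000 m³ × (1 ft³ / 0.02832 m³) = 0.3533 ft³

0.353 ft³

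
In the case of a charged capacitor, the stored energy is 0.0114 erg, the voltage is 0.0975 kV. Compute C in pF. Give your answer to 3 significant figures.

Rearranging: C = 2E/V².
E = 0.0114 erg = 1.140×10^-9 J; V = 0.0975 kV = 97.50 V.
C = 2.398×10^-13 F
2.398×10^-13 F × (1 pF / 1.000×10^-12 F) = 0.2398 pF

0.240 pF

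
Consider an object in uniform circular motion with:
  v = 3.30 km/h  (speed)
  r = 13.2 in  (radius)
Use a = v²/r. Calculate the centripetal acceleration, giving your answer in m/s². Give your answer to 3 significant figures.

2.51 m/s²

a is given directly by: a = v²/r.
v = 3.30 km/h = 0.9167 m/s; r = 13.2 in = 0.3353 m.
a = 2.506 m/s²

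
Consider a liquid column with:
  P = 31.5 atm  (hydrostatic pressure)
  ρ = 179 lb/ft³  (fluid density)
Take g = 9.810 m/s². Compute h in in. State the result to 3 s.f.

4470 in

Rearranging P = ρ·g·h for h: h = P/(ρ·g).
P = 31.5 atm = 3.192×10^6 Pa; ρ = 179 lb/ft³ = 2867 kg/m³; g = 9.810 m/s².
h = 113.5 m
113.5 m × (1 in / 0.02540 m) = 4467 in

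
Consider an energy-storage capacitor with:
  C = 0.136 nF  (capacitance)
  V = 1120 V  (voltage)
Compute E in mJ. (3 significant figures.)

Directly: E = ½CV².
C = 0.136 nF = 1.360×10^-10 F; V = 1120 V.
E = 8.530×10^-5 J  (the unit combination reduces to kg·m²/s² = J)
8.530×10^-5 J × (1 mJ / 0.001000 J) = 0.08530 mJ

0.0853 mJ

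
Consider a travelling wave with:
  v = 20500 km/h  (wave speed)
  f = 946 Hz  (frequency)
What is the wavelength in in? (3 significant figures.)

237 in

Solving v = f·λ for λ: λ = v/f.
v = 20500 km/h = 5694 m/s; f = 946 Hz.
λ = 6.019 m
6.019 m × (1 in / 0.02540 m) = 237.0 in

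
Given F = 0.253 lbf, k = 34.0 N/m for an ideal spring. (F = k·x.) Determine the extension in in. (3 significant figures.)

Solving F = k·x for x: x = F/k.
F = 0.253 lbf = 1.125 N; k = 34.0 N/m.
x = 0.03310 m
0.03310 m × (1 in / 0.02540 m) = 1.303 in

1.30 in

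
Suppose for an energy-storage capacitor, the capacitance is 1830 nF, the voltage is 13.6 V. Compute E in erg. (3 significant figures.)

1690 erg

E is given directly by: E = ½CV².
C = 1830 nF = 1.830×10^-6 F; V = 13.6 V.
E = 1.692×10^-4 J
1.692×10^-4 J × (1 erg / 1.000×10^-7 J) = 1692 erg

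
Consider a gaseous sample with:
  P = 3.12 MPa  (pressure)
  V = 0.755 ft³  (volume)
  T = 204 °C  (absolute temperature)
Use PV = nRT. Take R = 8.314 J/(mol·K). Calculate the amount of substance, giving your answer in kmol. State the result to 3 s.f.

0.0168 kmol

Rearranging PV = nRT for n: n = PV/(RT).
P = 3.12 MPa = 3.120×10^6 Pa; V = 0.755 ft³ = 0.02138 m³; T = 204 °C = 477.1 K; R = 8.314 J/(mol·K).
n = 16.81 mol
16.81 mol × (1 kmol / 1000 mol) = 0.01681 kmol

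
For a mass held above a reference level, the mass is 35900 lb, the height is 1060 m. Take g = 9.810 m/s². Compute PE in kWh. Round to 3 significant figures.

PE is given directly by: PE = mgh.
m = 35900 lb = 16284 kg; h = 1060 m; g = 9.810 m/s².
PE = 1.693×10^8 J  (the unit combination reduces to kg·m²/s² = J)
1.693×10^8 J × (1 kWh / 3.600×10^6 J) = 47.04 kWh

47.0 kWh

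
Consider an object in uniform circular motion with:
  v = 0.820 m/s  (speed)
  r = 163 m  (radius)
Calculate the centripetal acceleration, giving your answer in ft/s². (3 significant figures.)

Directly: a = v²/r.
v = 0.820 m/s; r = 163 m.
a = 0.004125 m/s²
0.004125 m/s² × (1 ft/s² / 0.3048 m/s²) = 0.01353 ft/s²

0.0135 ft/s²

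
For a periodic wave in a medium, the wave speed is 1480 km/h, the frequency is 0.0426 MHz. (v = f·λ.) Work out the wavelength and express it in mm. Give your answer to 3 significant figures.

9.65 mm

Solving v = f·λ for λ: λ = v/f.
v = 1480 km/h = 411.1 m/s; f = 0.0426 MHz = 42600 Hz.
λ = 0.009650 m
0.009650 m × (1 mm / 0.001000 m) = 9.650 mm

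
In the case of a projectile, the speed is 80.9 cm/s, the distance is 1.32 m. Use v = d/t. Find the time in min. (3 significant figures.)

0.0272 min

Rearranging v = d/t for t: t = d/v.
v = 80.9 cm/s = 0.8090 m/s; d = 1.32 m.
t = 1.632 s
1.632 s × (1 min / 60.00 s) = 0.02719 min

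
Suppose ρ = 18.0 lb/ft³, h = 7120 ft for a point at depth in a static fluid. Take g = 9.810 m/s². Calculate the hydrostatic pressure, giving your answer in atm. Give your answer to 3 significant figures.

P is given directly by: P = ρgh.
ρ = 18.0 lb/ft³ = 288.3 kg/m³; h = 7120 ft = 2170 m; g = 9.810 m/s².
P = 6.138×10^6 Pa  (the unit combination reduces to kg/(m·s²) = Pa)
6.138×10^6 Pa × (1 atm / 1.013×10^5 Pa) = 60.58 atm

60.6 atm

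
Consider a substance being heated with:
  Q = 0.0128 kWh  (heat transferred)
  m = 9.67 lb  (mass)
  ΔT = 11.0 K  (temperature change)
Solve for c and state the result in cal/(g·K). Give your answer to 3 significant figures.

0.228 cal/(g·K)

Solving Q = m·c·ΔT for c: c = Q/(m·ΔT).
Q = 0.0128 kWh = 46080 J; m = 9.67 lb = 4.386 kg; ΔT = 11.0 K.
c = 955.1 J/(kg·K)
955.1 J/(kg·K) × (1 cal/(g·K) / 4184 J/(kg·K)) = 0.2283 cal/(g·K)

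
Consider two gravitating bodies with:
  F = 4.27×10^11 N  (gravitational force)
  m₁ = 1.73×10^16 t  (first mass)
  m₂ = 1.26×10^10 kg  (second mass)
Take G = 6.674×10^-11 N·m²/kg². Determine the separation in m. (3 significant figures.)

5840 m

From Newton's law of gravitation: r = √(G·m₁m₂/F).
F = 4.27×10^11 N; m₁ = 1.73×10^16 t = 1.730×10^19 kg; m₂ = 1.26×10^10 kg; G = 6.674×10^-11 N·m²/kg².
r = 5837 m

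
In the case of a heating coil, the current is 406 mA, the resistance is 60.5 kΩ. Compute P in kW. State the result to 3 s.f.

P is given directly by: P = I²R.
I = 406 mA = 0.4060 A; R = 60.5 kΩ = 60500 Ω.
P = 9973 W
9973 W × (1 kW / 1000 W) = 9.973 kW

9.97 kW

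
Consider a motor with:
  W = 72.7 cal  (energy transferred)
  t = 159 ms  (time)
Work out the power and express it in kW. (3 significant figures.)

1.91 kW

P is given directly by: P = W/t.
W = 72.7 cal = 304.2 J; t = 159 ms = 0.1590 s.
P = 1913 W
1913 W × (1 kW / 1000 W) = 1.913 kW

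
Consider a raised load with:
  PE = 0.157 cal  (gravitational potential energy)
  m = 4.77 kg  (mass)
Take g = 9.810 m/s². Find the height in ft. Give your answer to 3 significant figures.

0.0461 ft

Rearranging PE = m·g·h for h: h = PE/(m·g).
PE = 0.157 cal = 0.6569 J; m = 4.77 kg; g = 9.810 m/s².
h = 0.01404 m
0.01404 m × (1 ft / 0.3048 m) = 0.04606 ft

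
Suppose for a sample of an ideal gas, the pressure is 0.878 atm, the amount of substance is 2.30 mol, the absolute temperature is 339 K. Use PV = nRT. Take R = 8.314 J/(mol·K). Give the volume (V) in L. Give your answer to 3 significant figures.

Rearranging: V = nRT/P.
P = 0.878 atm = 88963 Pa; n = 2.30 mol; T = 339 K; R = 8.314 J/(mol·K).
V = 0.07287 m³
0.07287 m³ × (1 L / 0.001000 m³) = 72.87 L

72.9 L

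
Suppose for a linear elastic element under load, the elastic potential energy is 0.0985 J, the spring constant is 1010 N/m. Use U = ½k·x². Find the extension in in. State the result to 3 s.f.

Rearranging: x = √(2U/k).
U = 0.0985 J; k = 1010 N/m.
x = 0.01397 m
0.01397 m × (1 in / 0.02540 m) = 0.5498 in

0.550 in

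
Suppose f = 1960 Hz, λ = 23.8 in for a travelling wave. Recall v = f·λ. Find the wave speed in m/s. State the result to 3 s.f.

Directly: v = fλ.
f = 1960 Hz; λ = 23.8 in = 0.6045 m.
v = 1185 m/s

1180 m/s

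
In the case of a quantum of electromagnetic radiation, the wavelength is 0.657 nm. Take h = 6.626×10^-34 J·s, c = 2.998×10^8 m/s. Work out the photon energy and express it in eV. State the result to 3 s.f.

1890 eV

Directly: E = hc/λ.
λ = 0.657 nm = 6.570×10^-10 m; h = 6.626×10^-34 J·s; c = 2.998×10^8 m/s.
E = 3.024×10^-16 J
3.024×10^-16 J × (1 eV / 1.602×10^-19 J) = 1887 eV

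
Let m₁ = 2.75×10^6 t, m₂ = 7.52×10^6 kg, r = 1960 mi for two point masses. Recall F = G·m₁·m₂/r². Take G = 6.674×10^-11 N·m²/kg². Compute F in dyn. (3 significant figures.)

0.0139 dyn

F is given directly by: F = Gm₁m₂/r².
m₁ = 2.75×10^6 t = 2.750×10^9 kg; m₂ = 7.52×10^6 kg; r = 1960 mi = 3.154×10^6 m; G = 6.674×10^-11 N·m²/kg².
F = 1.387×10^-7 N
1.387×10^-7 N × (1 dyn / 1.000×10^-5 N) = 0.01387 dyn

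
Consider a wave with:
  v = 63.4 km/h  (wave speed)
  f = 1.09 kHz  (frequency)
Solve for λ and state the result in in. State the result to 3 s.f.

0.636 in

Solving v = f·λ for λ: λ = v/f.
v = 63.4 km/h = 17.61 m/s; f = 1.09 kHz = 1090 Hz.
λ = 0.01616 m
0.01616 m × (1 in / 0.02540 m) = 0.6361 in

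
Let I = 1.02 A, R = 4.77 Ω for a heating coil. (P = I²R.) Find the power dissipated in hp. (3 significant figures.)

P is given directly by: P = I²R.
I = 1.02 A; R = 4.77 Ω.
P = 4.963 W
4.963 W × (1 hp / 745.7 W) = 0.006655 hp

0.00666 hp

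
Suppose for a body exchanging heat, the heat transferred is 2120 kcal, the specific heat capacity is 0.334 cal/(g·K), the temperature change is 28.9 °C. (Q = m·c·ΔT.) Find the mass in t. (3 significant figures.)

0.220 t

Rearranging: m = Q/(c·ΔT).
Q = 2120 kcal = 8.870×10^6 J; c = 0.334 cal/(g·K) = 1397 J/(kg·K); ΔT = 28.9 °C = 28.90 K.
m = 219.6 kg
219.6 kg × (1 t / 1000 kg) = 0.2196 t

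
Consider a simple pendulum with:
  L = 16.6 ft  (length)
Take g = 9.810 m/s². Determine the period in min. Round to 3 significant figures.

0.0752 min

T is given directly by: T = 2π√(L/g).
L = 16.6 ft = 5.060 m; g = 9.810 m/s².
T = 4.512 s
4.512 s × (1 min / 60.00 s) = 0.07521 min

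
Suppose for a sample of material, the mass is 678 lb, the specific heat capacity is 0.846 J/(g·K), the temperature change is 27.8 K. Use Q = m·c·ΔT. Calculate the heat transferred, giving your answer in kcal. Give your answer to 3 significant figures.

1730 kcal

Q is given directly by: Q = mcΔT.
m = 678 lb = 307.5 kg; c = 0.846 J/(g·K) = 846.0 J/(kg·K); ΔT = 27.8 K.
Q = 7.233×10^6 J
7.233×10^6 J × (1 kcal / 4184 J) = 1729 kcal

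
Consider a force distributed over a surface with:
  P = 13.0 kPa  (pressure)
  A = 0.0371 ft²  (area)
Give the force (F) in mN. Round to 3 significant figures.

Rearranging P = F/A for F: F = P·A.
P = 13.0 kPa = 13000 Pa; A = 0.0371 ft² = 0.003447 m².
F = 44.81 N  (the unit combination reduces to kg·m/s² = N)
44.81 N × (1 mN / 0.001000 N) = 44807 mN

44800 mN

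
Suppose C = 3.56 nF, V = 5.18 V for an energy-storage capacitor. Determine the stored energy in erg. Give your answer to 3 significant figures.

Directly: E = ½CV².
C = 3.56 nF = 3.560×10^-9 F; V = 5.18 V.
E = 4.776×10^-8 J
4.776×10^-8 J × (1 erg / 1.000×10^-7 J) = 0.4776 erg

0.478 erg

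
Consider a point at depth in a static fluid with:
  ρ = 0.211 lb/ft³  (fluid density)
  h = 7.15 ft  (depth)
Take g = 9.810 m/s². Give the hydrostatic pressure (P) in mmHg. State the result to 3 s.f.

0.542 mmHg

Directly: P = ρgh.
ρ = 0.211 lb/ft³ = 3.380 kg/m³; h = 7.15 ft = 2.179 m; g = 9.810 m/s².
P = 72.26 Pa  (the unit combination reduces to kg/(m·s²) = Pa)
72.26 Pa × (1 mmHg / 133.3 Pa) = 0.5420 mmHg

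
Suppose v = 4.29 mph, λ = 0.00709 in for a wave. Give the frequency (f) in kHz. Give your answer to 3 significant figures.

10.6 kHz

Solving v = f·λ for f: f = v/λ.
v = 4.29 mph = 1.918 m/s; λ = 0.00709 in = 1.801×10^-4 m.
f = 10649 Hz
10649 Hz × (1 kHz / 1000 Hz) = 10.65 kHz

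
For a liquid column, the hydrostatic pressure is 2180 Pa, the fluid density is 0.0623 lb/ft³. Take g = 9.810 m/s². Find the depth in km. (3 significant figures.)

0.223 km

Solving P = ρ·g·h for h: h = P/(ρ·g).
P = 2180 Pa; ρ = 0.0623 lb/ft³ = 0.9980 kg/m³; g = 9.810 m/s².
h = 222.7 m
222.7 m × (1 km / 1000 m) = 0.2227 km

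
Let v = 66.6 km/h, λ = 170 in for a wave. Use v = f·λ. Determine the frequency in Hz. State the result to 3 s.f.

Solving v = f·λ for f: f = v/λ.
v = 66.6 km/h = 18.50 m/s; λ = 170 in = 4.318 m.
f = 4.284 Hz

4.28 Hz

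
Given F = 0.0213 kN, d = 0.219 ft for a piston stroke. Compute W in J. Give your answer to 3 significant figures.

W is given directly by: W = F·d.
F = 0.0213 kN = 21.30 N; d = 0.219 ft = 0.06675 m.
W = 1.422 J

1.42 J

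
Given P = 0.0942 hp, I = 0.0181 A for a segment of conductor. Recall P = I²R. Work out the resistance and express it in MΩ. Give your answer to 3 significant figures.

0.214 MΩ

Rearranging: R = P/I².
P = 0.0942 hp = 70.24 W; I = 0.0181 A.
R = 2.144×10^5 Ω
2.144×10^5 Ω × (1 MΩ / 1.000×10^6 Ω) = 0.2144 MΩ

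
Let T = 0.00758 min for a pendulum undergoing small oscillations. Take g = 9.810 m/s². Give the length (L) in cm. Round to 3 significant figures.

5.14 cm

Solving T = 2π√(L/g) for L: L = g·(T/2π)².
T = 0.00758 min = 0.4548 s; g = 9.810 m/s².
L = 0.05140 m
0.05140 m × (1 cm / 0.01000 m) = 5.140 cm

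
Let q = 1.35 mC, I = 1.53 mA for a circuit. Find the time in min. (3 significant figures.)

Rearranging: t = q/I.
q = 1.35 mC = 0.001350 C; I = 1.53 mA = 0.001530 A.
t = 0.8824 s
0.8824 s × (1 min / 60.00 s) = 0.01471 min

0.0147 min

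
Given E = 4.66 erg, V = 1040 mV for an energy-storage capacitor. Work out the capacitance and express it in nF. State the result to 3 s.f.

Rearranging E = ½C·V² for C: C = 2E/V².
E = 4.66 erg = 4.660×10^-7 J; V = 1040 mV = 1.040 V.
C = 8.617×10^-7 F
8.617×10^-7 F × (1 nF / 1.000×10^-9 F) = 861.7 nF

862 nF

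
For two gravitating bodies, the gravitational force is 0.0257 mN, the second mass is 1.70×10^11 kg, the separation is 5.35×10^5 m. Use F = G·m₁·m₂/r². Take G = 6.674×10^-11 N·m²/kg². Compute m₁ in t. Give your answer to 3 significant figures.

648 t

Rearranging: m₁ = F·r²/(G·m₂).
F = 0.0257 mN = 2.570×10^-5 N; m₂ = 1.70×10^11 kg; r = 5.35×10^5 m; G = 6.674×10^-11 N·m²/kg².
m₁ = 6.483×10^5 kg
6.483×10^5 kg × (1 t / 1000 kg) = 648.3 t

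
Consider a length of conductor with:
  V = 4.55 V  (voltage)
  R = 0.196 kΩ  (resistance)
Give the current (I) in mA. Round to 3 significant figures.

23.2 mA

From Ohm's law: I = V/R.
V = 4.55 V; R = 0.196 kΩ = 196.0 Ω.
I = 0.02321 A
0.02321 A × (1 mA / 0.001000 A) = 23.21 mA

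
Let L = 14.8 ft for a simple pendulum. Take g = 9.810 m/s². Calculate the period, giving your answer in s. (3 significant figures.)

T is given directly by: T = 2π√(L/g).
L = 14.8 ft = 4.511 m; g = 9.810 m/s².
T = 4.261 s

4.26 s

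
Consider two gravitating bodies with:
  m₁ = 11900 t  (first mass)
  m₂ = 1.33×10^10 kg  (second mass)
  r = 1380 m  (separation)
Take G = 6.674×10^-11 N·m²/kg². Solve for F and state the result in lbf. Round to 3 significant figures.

From Newton's law of gravitation: F = Gm₁m₂/r².
m₁ = 11900 t = 1.190×10^7 kg; m₂ = 1.33×10^10 kg; r = 1380 m; G = 6.674×10^-11 N·m²/kg².
F = 5.547 N
5.547 N × (1 lbf / 4.448 N) = 1.247 lbf

1.25 lbf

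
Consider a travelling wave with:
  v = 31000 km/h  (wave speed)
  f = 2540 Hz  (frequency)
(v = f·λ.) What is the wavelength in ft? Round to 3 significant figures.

Solving v = f·λ for λ: λ = v/f.
v = 31000 km/h = 8611 m/s; f = 2540 Hz.
λ = 3.390 m
3.390 m × (1 ft / 0.3048 m) = 11.12 ft

11.1 ft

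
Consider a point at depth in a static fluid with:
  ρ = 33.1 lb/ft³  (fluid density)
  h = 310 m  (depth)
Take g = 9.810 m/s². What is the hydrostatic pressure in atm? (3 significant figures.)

15.9 atm

Directly: P = ρgh.
ρ = 33.1 lb/ft³ = 530.2 kg/m³; h = 310 m; g = 9.810 m/s².
P = 1.612×10^6 Pa
1.612×10^6 Pa × (1 atm / 1.013×10^5 Pa) = 15.91 atm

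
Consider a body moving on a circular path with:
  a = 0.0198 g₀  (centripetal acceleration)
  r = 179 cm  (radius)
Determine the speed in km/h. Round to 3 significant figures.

2.12 km/h

Rearranging a = v²/r for v: v = √(a·r).
a = 0.0198 g₀ = 0.1942 m/s²; r = 179 cm = 1.790 m.
v = 0.5895 m/s
0.5895 m/s × (1 km/h / 0.2778 m/s) = 2.122 km/h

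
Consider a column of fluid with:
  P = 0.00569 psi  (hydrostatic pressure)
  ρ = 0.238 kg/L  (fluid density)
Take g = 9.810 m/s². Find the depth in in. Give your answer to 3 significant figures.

Rearranging: h = P/(ρ·g).
P = 0.00569 psi = 39.23 Pa; ρ = 0.238 kg/L = 238.0 kg/m³; g = 9.810 m/s².
h = 0.01680 m
0.01680 m × (1 in / 0.02540 m) = 0.6615 in

0.662 in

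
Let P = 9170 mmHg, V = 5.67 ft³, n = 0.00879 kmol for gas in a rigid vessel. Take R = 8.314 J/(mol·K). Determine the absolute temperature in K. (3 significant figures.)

From the ideal-gas law: T = PV/(nR).
P = 9170 mmHg = 1.223×10^6 Pa; V = 5.67 ft³ = 0.1606 m³; n = 0.00879 kmol = 8.790 mol; R = 8.314 J/(mol·K).
T = 2686 K

2690 K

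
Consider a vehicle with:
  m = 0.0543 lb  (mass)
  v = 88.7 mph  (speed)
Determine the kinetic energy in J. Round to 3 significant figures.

KE is given directly by: KE = ½mv².
m = 0.0543 lb = 0.02463 kg; v = 88.7 mph = 39.65 m/s.
KE = 19.36 J

19.4 J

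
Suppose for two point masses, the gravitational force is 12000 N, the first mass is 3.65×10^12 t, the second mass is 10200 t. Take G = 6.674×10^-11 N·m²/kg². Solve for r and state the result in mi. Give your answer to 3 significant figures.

8.94 mi

From Newton's law of gravitation: r = √(G·m₁m₂/F).
F = 12000 N; m₁ = 3.65×10^12 t = 3.650×10^15 kg; m₂ = 10200 t = 1.020×10^7 kg; G = 6.674×10^-11 N·m²/kg².
r = 14390 m
14390 m × (1 mi / 1609 m) = 8.941 mi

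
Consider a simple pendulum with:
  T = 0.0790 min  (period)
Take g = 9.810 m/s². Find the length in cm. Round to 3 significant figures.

Solving T = 2π√(L/g) for L: L = g·(T/2π)².
T = 0.0790 min = 4.740 s; g = 9.810 m/s².
L = 5.583 m
5.583 m × (1 cm / 0.01000 m) = 558.3 cm

558 cm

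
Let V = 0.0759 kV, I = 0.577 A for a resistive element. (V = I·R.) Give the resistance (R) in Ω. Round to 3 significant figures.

132 Ω

Rearranging: R = V/I.
V = 0.0759 kV = 75.90 V; I = 0.577 A.
R = 131.5 Ω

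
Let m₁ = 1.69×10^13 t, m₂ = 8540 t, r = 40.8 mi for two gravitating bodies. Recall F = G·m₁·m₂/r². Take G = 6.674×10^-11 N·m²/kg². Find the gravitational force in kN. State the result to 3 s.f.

F is given directly by: F = Gm₁m₂/r².
m₁ = 1.69×10^13 t = 1.690×10^16 kg; m₂ = 8540 t = 8.540×10^6 kg; r = 40.8 mi = 65661 m; G = 6.674×10^-11 N·m²/kg².
F = 2234 N
2234 N × (1 kN / 1000 N) = 2.234 kN

2.23 kN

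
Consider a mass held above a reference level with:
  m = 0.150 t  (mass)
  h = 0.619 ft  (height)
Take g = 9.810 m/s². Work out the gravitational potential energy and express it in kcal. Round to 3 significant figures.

PE is given directly by: PE = mgh.
m = 0.150 t = 150.0 kg; h = 0.619 ft = 0.1887 m; g = 9.810 m/s².
PE = 277.6 J
277.6 J × (1 kcal / 4184 J) = 0.06636 kcal

0.0664 kcal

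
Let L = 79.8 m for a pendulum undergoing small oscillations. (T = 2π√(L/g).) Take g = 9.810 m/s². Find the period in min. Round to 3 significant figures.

0.299 min

Directly: T = 2π√(L/g).
L = 79.8 m; g = 9.810 m/s².
T = 17.92 s
17.92 s × (1 min / 60.00 s) = 0.2987 min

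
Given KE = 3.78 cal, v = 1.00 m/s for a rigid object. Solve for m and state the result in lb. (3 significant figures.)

69.7 lb

Rearranging KE = ½mv² for m: m = 2·KE/v².
KE = 3.78 cal = 15.82 J; v = 1.00 m/s.
m = 31.63 kg
31.63 kg × (1 lb / 0.4536 kg) = 69.73 lb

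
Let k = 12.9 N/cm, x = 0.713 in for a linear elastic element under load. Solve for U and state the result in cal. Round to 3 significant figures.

0.0506 cal

U is given directly by: U = ½kx².
k = 12.9 N/cm = 1290 N/m; x = 0.713 in = 0.01811 m.
U = 0.2115 J
0.2115 J × (1 cal / 4.184 J) = 0.05056 cal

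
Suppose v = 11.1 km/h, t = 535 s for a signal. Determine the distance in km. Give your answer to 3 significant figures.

Rearranging: d = v·t.
v = 11.1 km/h = 3.083 m/s; t = 535 s.
d = 1650 m
1650 m × (1 km / 1000 m) = 1.650 km

1.65 km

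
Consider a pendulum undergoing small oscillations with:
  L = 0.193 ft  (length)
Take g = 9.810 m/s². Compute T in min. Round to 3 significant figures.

0.00811 min

T is given directly by: T = 2π√(L/g).
L = 0.193 ft = 0.05883 m; g = 9.810 m/s².
T = 0.4866 s
0.4866 s × (1 min / 60.00 s) = 0.008109 min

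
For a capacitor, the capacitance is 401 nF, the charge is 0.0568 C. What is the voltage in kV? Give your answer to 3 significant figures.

142 kV

Solving C = Q/V for V: V = Q/C.
C = 401 nF = 4.010×10^-7 F; Q = 0.0568 C.
V = 1.416×10^5 V  (the unit combination reduces to kg·m²/(A·s³) = V)
1.416×10^5 V × (1 kV / 1000 V) = 141.6 kV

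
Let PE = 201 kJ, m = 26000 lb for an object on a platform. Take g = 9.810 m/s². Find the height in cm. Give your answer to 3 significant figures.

174 cm

Rearranging PE = m·g·h for h: h = PE/(m·g).
PE = 201 kJ = 2.010×10^5 J; m = 26000 lb = 11793 kg; g = 9.810 m/s².
h = 1.737 m
1.737 m × (1 cm / 0.01000 m) = 173.7 cm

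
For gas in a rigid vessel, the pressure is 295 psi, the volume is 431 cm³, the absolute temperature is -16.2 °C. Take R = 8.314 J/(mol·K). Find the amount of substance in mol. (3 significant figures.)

0.410 mol

Rearranging PV = nRT for n: n = PV/(RT).
P = 295 psi = 2.034×10^6 Pa; V = 431 cm³ = 4.310×10^-4 m³; T = -16.2 °C = 256.9 K; R = 8.314 J/(mol·K).
n = 0.4104 mol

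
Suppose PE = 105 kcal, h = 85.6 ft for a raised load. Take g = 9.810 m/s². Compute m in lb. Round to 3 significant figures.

Solving PE = m·g·h for m: m = PE/(g·h).
PE = 105 kcal = 4.393×10^5 J; h = 85.6 ft = 26.09 m; g = 9.810 m/s².
m = 1716 kg
1716 kg × (1 lb / 0.4536 kg) = 3784 lb

3780 lb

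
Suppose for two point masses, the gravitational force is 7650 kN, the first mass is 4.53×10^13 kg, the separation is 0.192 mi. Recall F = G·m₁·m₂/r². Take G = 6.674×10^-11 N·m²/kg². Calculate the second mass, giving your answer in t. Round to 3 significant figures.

From Newton's law of gravitation: m₂ = F·r²/(G·m₁).
F = 7650 kN = 7.650×10^6 N; m₁ = 4.53×10^13 kg; r = 0.192 mi = 309.0 m; G = 6.674×10^-11 N·m²/kg².
m₂ = 2.416×10^8 kg
2.416×10^8 kg × (1 t / 1000 kg) = 2.416×10^5 t

2.42×10^5 t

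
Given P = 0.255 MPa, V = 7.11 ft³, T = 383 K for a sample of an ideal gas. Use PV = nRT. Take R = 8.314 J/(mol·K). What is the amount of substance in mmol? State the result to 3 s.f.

From the ideal-gas law: n = PV/(RT).
P = 0.255 MPa = 2.550×10^5 Pa; V = 7.11 ft³ = 0.2013 m³; T = 383 K; R = 8.314 J/(mol·K).
n = 16.12 mol
16.12 mol × (1 mmol / 0.001000 mol) = 16123 mmol

16100 mmol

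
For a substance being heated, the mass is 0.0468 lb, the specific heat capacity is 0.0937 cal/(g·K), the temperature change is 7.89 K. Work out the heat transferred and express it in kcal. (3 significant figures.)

0.0157 kcal

Q is given directly by: Q = mcΔT.
m = 0.0468 lb = 0.02123 kg; c = 0.0937 cal/(g·K) = 392.0 J/(kg·K); ΔT = 7.89 K.
Q = 65.66 J
65.66 J × (1 kcal / 4184 J) = 0.01569 kcal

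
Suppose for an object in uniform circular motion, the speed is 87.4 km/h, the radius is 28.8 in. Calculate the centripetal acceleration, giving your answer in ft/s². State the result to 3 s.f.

Directly: a = v²/r.
v = 87.4 km/h = 24.28 m/s; r = 28.8 in = 0.7315 m.
a = 805.7 m/s²
805.7 m/s² × (1 ft/s² / 0.3048 m/s²) = 2643 ft/s²

2640 ft/s²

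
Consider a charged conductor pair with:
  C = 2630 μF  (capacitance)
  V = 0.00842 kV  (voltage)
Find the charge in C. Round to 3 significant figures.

0.0221 C

Solving C = Q/V for Q: Q = CV.
C = 2630 μF = 0.002630 F; V = 0.00842 kV = 8.420 V.
Q = 0.02214 C  (the unit combination reduces to A·s = C)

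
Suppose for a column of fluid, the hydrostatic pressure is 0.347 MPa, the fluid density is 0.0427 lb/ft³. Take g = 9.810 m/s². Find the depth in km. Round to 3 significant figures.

51.7 km

Rearranging: h = P/(ρ·g).
P = 0.347 MPa = 3.470×10^5 Pa; ρ = 0.0427 lb/ft³ = 0.6840 kg/m³; g = 9.810 m/s².
h = 51714 m
51714 m × (1 km / 1000 m) = 51.71 km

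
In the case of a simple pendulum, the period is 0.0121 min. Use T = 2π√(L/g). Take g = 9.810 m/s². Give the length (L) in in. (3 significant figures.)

5.16 in

Rearranging: L = g·(T/2π)².
T = 0.0121 min = 0.7260 s; g = 9.810 m/s².
L = 0.1310 m
0.1310 m × (1 in / 0.02540 m) = 5.156 in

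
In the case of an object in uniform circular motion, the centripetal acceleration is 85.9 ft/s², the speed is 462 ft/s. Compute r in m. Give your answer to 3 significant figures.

Rearranging a = v²/r for r: r = v²/a.
a = 85.9 ft/s² = 26.18 m/s²; v = 462 ft/s = 140.8 m/s.
r = 757.4 m

757 m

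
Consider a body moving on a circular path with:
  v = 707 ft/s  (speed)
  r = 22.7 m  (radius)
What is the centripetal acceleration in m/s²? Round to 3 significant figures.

Directly: a = v²/r.
v = 707 ft/s = 215.5 m/s; r = 22.7 m.
a = 2046 m/s²

2050 m/s²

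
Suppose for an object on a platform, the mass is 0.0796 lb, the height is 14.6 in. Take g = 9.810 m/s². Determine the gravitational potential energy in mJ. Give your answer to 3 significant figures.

Directly: PE = mgh.
m = 0.0796 lb = 0.03611 kg; h = 14.6 in = 0.3708 m; g = 9.810 m/s².
PE = 0.1314 J  (the unit combination reduces to kg·m²/s² = J)
0.1314 J × (1 mJ / 0.001000 J) = 131.4 mJ

131 mJ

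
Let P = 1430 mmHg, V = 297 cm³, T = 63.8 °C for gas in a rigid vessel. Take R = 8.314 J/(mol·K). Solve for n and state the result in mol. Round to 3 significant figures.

0.0202 mol

Rearranging: n = PV/(RT).
P = 1430 mmHg = 1.907×10^5 Pa; V = 297 cm³ = 2.970×10^-4 m³; T = 63.8 °C = 336.9 K; R = 8.314 J/(mol·K).
n = 0.02021 mol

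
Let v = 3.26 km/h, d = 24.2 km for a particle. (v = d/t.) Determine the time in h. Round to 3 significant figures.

Rearranging v = d/t for t: t = d/v.
v = 3.26 km/h = 0.9056 m/s; d = 24.2 km = 24200 m.
t = 26724 s
26724 s × (1 h / 3600 s) = 7.423 h

7.42 h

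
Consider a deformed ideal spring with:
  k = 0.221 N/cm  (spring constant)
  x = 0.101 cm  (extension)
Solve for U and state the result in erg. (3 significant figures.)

U is given directly by: U = ½kx².
k = 0.221 N/cm = 22.10 N/m; x = 0.101 cm = 0.001010 m.
U = 1.127×10^-5 J
1.127×10^-5 J × (1 erg / 1.000×10^-7 J) = 112.7 erg

113 erg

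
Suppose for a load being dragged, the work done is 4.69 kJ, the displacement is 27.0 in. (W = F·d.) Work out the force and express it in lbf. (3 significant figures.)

Rearranging W = F·d for F: F = W/d.
W = 4.69 kJ = 4690 J; d = 27.0 in = 0.6858 m.
F = 6839 N
6839 N × (1 lbf / 4.448 N) = 1537 lbf

1540 lbf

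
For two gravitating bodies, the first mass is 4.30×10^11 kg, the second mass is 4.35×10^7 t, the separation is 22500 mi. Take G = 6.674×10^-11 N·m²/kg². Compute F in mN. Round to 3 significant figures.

F is given directly by: F = Gm₁m₂/r².
m₁ = 4.30×10^11 kg; m₂ = 4.35×10^7 t = 4.350×10^10 kg; r = 22500 mi = 3.621×10^7 m; G = 6.674×10^-11 N·m²/kg².
F = 9.521×10^-4 N  (the unit combination reduces to kg·m/s² = N)
9.521×10^-4 N × (1 mN / 0.001000 N) = 0.9521 mN

0.952 mN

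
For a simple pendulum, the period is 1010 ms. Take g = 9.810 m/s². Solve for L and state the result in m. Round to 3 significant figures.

0.253 m

Rearranging T = 2π√(L/g) for L: L = g·(T/2π)².
T = 1010 ms = 1.010 s; g = 9.810 m/s².
L = 0.2535 m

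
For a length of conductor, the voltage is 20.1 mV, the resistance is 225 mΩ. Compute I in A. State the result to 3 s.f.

Rearranging: I = V/R.
V = 20.1 mV = 0.02010 V; R = 225 mΩ = 0.2250 Ω.
I = 0.08933 A

0.0893 A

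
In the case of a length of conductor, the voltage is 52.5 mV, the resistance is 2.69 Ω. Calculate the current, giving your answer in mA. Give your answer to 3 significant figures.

Solving V = I·R for I: I = V/R.
V = 52.5 mV = 0.05250 V; R = 2.69 Ω.
I = 0.01952 A
0.01952 A × (1 mA / 0.001000 A) = 19.52 mA

19.5 mA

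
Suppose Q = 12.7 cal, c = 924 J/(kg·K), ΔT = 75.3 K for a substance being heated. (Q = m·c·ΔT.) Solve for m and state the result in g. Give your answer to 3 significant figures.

0.764 g

Rearranging Q = m·c·ΔT for m: m = Q/(c·ΔT).
Q = 12.7 cal = 53.14 J; c = 924 J/(kg·K); ΔT = 75.3 K.
m = 7.637×10^-4 kg
7.637×10^-4 kg × (1 g / 0.001000 kg) = 0.7637 g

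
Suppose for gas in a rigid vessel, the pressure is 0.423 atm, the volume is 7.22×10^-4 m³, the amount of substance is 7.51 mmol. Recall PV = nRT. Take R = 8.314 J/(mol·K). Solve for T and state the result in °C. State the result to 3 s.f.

From the ideal-gas law: T = PV/(nR).
P = 0.423 atm = 42860 Pa; V = 7.22×10^-4 m³; n = 7.51 mmol = 0.007510 mol; R = 8.314 J/(mol·K).
T = 495.6 K
495.6 K − 273.15 = 222.5 °C

222 °C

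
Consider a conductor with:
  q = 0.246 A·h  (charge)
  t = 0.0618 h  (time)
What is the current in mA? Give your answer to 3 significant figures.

3980 mA

Solving q = I·t for I: I = q/t.
q = 0.246 A·h = 885.6 C; t = 0.0618 h = 222.5 s.
I = 3.981 A
3.981 A × (1 mA / 0.001000 A) = 3981 mA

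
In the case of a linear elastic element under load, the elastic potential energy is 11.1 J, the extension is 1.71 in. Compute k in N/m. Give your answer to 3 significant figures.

Solving U = ½k·x² for k: k = 2U/x².
U = 11.1 J; x = 1.71 in = 0.04343 m.
k = 11768 N/m

11800 N/m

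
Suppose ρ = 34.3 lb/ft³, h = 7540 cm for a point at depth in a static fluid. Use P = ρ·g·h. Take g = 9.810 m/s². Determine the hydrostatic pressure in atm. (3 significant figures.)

4.01 atm

Directly: P = ρgh.
ρ = 34.3 lb/ft³ = 549.4 kg/m³; h = 7540 cm = 75.40 m; g = 9.810 m/s².
P = 4.064×10^5 Pa
4.064×10^5 Pa × (1 atm / 1.013×10^5 Pa) = 4.011 atm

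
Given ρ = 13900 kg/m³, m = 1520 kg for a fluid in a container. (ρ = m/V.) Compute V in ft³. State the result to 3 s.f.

3.86 ft³

Rearranging ρ = m/V for V: V = m/ρ.
ρ = 13900 kg/m³; m = 1520 kg.
V = 0.1094 m³
0.1094 m³ × (1 ft³ / 0.02832 m³) = 3.862 ft³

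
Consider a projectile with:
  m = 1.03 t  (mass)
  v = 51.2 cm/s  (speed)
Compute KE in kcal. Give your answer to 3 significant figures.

Directly: KE = ½mv².
m = 1.03 t = 1030 kg; v = 51.2 cm/s = 0.5120 m/s.
KE = 135.0 J
135.0 J × (1 kcal / 4184 J) = 0.03227 kcal

0.0323 kcal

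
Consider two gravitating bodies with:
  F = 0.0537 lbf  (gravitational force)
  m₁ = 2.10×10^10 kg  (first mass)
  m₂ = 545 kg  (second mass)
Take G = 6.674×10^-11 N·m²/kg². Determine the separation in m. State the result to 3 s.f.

Rearranging F = G·m₁·m₂/r² for r: r = √(G·m₁m₂/F).
F = 0.0537 lbf = 0.2389 N; m₁ = 2.10×10^10 kg; m₂ = 545 kg; G = 6.674×10^-11 N·m²/kg².
r = 56.55 m

56.5 m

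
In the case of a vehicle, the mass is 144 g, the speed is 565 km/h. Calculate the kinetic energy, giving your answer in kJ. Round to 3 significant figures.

KE is given directly by: KE = ½mv².
m = 144 g = 0.1440 kg; v = 565 km/h = 156.9 m/s.
KE = 1773 J
1773 J × (1 kJ / 1000 J) = 1.773 kJ

1.77 kJ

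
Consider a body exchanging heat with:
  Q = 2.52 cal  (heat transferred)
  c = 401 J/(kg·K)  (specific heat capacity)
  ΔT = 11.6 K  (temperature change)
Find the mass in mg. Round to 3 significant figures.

2270 mg

Rearranging Q = m·c·ΔT for m: m = Q/(c·ΔT).
Q = 2.52 cal = 10.54 J; c = 401 J/(kg·K); ΔT = 11.6 K.
m = 0.002267 kg
0.002267 kg × (1 mg / 1.000×10^-6 kg) = 2267 mg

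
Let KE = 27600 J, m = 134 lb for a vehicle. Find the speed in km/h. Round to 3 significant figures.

108 km/h

Rearranging: v = √(2·KE/m).
KE = 27600 J; m = 134 lb = 60.78 kg.
v = 30.14 m/s
30.14 m/s × (1 km/h / 0.2778 m/s) = 108.5 km/h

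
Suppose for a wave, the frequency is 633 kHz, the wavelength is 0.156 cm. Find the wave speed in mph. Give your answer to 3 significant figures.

2210 mph

Directly: v = fλ.
f = 633 kHz = 6.330×10^5 Hz; λ = 0.156 cm = 0.001560 m.
v = 987.5 m/s
987.5 m/s × (1 mph / 0.4470 m/s) = 2209 mph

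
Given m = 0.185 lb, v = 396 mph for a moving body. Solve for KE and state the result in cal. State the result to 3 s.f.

Directly: KE = ½mv².
m = 0.185 lb = 0.08391 kg; v = 396 mph = 177.0 m/s.
KE = 1315 J  (the unit combination reduces to kg·m²/s² = J)
1315 J × (1 cal / 4.184 J) = 314.3 cal

314 cal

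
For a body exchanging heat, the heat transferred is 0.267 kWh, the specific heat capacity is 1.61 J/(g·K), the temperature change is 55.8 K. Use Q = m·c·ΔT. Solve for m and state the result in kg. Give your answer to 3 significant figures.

Rearranging: m = Q/(c·ΔT).
Q = 0.267 kWh = 9.612×10^5 J; c = 1.61 J/(g·K) = 1610 J/(kg·K); ΔT = 55.8 K.
m = 10.70 kg

10.7 kg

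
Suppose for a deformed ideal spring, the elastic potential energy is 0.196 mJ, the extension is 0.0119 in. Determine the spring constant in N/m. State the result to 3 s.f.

4290 N/m

Solving U = ½k·x² for k: k = 2U/x².
U = 0.196 mJ = 1.960×10^-4 J; x = 0.0119 in = 3.023×10^-4 m.
k = 4291 N/m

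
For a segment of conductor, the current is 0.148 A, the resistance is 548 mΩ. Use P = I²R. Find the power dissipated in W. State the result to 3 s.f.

Directly: P = I²R.
I = 0.148 A; R = 548 mΩ = 0.5480 Ω.
P = 0.01200 W

0.0120 W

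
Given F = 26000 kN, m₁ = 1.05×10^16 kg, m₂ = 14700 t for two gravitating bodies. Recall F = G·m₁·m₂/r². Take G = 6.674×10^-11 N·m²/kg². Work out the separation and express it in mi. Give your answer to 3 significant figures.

0.391 mi

From Newton's law of gravitation: r = √(G·m₁m₂/F).
F = 26000 kN = 2.600×10^7 N; m₁ = 1.05×10^16 kg; m₂ = 14700 t = 1.470×10^7 kg; G = 6.674×10^-11 N·m²/kg².
r = 629.4 m
629.4 m × (1 mi / 1609 m) = 0.3911 mi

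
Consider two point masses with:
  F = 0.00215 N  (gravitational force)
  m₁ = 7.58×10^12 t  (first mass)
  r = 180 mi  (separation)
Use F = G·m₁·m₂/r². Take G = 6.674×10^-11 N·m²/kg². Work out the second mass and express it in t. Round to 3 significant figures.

From Newton's law of gravitation: m₂ = F·r²/(G·m₁).
F = 0.00215 N; m₁ = 7.58×10^12 t = 7.580×10^15 kg; r = 180 mi = 2.897×10^5 m; G = 6.674×10^-11 N·m²/kg².
m₂ = 356.6 kg
356.6 kg × (1 t / 1000 kg) = 0.3566 t

0.357 t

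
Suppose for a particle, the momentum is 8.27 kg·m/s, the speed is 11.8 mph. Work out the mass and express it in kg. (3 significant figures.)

Rearranging: m = p/v.
p = 8.27 kg·m/s; v = 11.8 mph = 5.275 m/s.
m = 1.568 kg

1.57 kg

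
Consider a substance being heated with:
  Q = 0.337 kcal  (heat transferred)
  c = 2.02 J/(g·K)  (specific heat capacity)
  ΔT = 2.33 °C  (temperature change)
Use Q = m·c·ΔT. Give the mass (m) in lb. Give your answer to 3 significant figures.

0.660 lb

Rearranging Q = m·c·ΔT for m: m = Q/(c·ΔT).
Q = 0.337 kcal = 1410 J; c = 2.02 J/(g·K) = 2020 J/(kg·K); ΔT = 2.33 °C = 2.330 K.
m = 0.2996 kg
0.2996 kg × (1 lb / 0.4536 kg) = 0.6605 lb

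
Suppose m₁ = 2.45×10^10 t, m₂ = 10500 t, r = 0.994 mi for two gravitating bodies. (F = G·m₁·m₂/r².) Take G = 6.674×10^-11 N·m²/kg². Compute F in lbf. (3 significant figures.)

1510 lbf

Directly: F = Gm₁m₂/r².
m₁ = 2.45×10^10 t = 2.450×10^13 kg; m₂ = 10500 t = 1.050×10^7 kg; r = 0.994 mi = 1600 m; G = 6.674×10^-11 N·m²/kg².
F = 6709 N
6709 N × (1 lbf / 4.448 N) = 1508 lbf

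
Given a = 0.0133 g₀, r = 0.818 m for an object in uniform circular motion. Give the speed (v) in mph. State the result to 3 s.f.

Solving a = v²/r for v: v = √(a·r).
a = 0.0133 g₀ = 0.1304 m/s²; r = 0.818 m.
v = 0.3266 m/s
0.3266 m/s × (1 mph / 0.4470 m/s) = 0.7307 mph

0.731 mph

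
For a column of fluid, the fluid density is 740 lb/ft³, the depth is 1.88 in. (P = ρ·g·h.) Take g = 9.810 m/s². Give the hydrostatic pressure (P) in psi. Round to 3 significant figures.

0.805 psi

Directly: P = ρgh.
ρ = 740 lb/ft³ = 11854 kg/m³; h = 1.88 in = 0.04775 m; g = 9.810 m/s².
P = 5553 Pa  (the unit combination reduces to kg/(m·s²) = Pa)
5553 Pa × (1 psi / 6895 Pa) = 0.8054 psi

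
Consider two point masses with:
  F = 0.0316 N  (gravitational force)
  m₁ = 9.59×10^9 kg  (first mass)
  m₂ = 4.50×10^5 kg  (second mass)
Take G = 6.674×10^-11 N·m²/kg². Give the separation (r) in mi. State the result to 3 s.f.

From Newton's law of gravitation: r = √(G·m₁m₂/F).
F = 0.0316 N; m₁ = 9.59×10^9 kg; m₂ = 4.50×10^5 kg; G = 6.674×10^-11 N·m²/kg².
r = 3019 m
3019 m × (1 mi / 1609 m) = 1.876 mi

1.88 mi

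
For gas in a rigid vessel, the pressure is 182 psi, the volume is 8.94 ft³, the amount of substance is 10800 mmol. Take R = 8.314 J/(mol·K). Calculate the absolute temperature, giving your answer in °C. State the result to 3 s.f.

3260 °C

Rearranging PV = nRT for T: T = PV/(nR).
P = 182 psi = 1.255×10^6 Pa; V = 8.94 ft³ = 0.2532 m³; n = 10800 mmol = 10.80 mol; R = 8.314 J/(mol·K).
T = 3538 K
3538 K − 273.15 = 3265 °C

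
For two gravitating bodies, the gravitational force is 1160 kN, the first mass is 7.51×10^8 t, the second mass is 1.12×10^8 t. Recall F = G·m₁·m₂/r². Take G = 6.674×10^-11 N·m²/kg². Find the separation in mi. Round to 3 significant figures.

From Newton's law of gravitation: r = √(G·m₁m₂/F).
F = 1160 kN = 1.160×10^6 N; m₁ = 7.51×10^8 t = 7.510×10^11 kg; m₂ = 1.12×10^8 t = 1.120×10^11 kg; G = 6.674×10^-11 N·m²/kg².
r = 2200 m
2200 m × (1 mi / 1609 m) = 1.367 mi

1.37 mi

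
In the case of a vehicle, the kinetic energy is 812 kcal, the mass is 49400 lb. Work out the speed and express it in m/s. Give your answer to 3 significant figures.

17.4 m/s

Solving KE = ½mv² for v: v = √(2·KE/m).
KE = 812 kcal = 3.397×10^6 J; m = 49400 lb = 22407 kg.
v = 17.41 m/s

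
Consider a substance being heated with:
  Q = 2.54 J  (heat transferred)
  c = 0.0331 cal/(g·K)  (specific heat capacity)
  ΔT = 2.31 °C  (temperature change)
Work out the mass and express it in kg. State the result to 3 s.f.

Rearranging: m = Q/(c·ΔT).
Q = 2.54 J; c = 0.0331 cal/(g·K) = 138.5 J/(kg·K); ΔT = 2.31 °C = 2.310 K.
m = 0.007940 kg

0.00794 kg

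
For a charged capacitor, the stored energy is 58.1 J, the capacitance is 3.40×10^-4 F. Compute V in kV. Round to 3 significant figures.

0.585 kV

Rearranging: V = √(2E/C).
E = 58.1 J; C = 3.40×10^-4 F.
V = 584.6 V
584.6 V × (1 kV / 1000 V) = 0.5846 kV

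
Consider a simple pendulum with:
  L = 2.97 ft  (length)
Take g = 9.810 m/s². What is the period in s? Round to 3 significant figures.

T is given directly by: T = 2π√(L/g).
L = 2.97 ft = 0.9053 m; g = 9.810 m/s².
T = 1.909 s

1.91 s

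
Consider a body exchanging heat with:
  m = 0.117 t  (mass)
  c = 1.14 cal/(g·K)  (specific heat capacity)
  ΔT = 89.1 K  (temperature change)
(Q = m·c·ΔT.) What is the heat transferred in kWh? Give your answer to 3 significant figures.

13.8 kWh

Directly: Q = mcΔT.
m = 0.117 t = 117.0 kg; c = 1.14 cal/(g·K) = 4770 J/(kg·K); ΔT = 89.1 K.
Q = 4.972×10^7 J
4.972×10^7 J × (1 kWh / 3.600×10^6 J) = 13.81 kWh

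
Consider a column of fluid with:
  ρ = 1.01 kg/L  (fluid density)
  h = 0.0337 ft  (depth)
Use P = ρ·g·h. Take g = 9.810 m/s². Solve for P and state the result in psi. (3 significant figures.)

Directly: P = ρgh.
ρ = 1.01 kg/L = 1010 kg/m³; h = 0.0337 ft = 0.01027 m; g = 9.810 m/s².
P = 101.8 Pa
101.8 Pa × (1 psi / 6895 Pa) = 0.01476 psi

0.0148 psi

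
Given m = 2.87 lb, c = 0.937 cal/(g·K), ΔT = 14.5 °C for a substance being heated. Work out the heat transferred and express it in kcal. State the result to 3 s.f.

17.7 kcal

Directly: Q = mcΔT.
m = 2.87 lb = 1.302 kg; c = 0.937 cal/(g·K) = 3920 J/(kg·K); ΔT = 14.5 °C = 14.50 K.
Q = 74003 J
74003 J × (1 kcal / 4184 J) = 17.69 kcal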